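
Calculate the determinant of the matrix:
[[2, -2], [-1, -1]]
-4

For a 2×2 matrix [[a, b], [c, d]], det = ad - bc
det = (2)(-1) - (-2)(-1) = -2 - 2 = -4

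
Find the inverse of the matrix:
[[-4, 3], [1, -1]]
[[-1, -3], [-1, -4]]

For [[a,b],[c,d]], inverse = (1/det)·[[d,-b],[-c,a]]
det = -4·-1 - 3·1 = 1
Inverse = (1/1)·[[-1, -3], [-1, -4]]
        = [[-1, -3], [-1, -4]]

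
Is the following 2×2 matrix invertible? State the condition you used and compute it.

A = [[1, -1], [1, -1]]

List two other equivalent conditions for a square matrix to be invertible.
No, not invertible; det(A) = 0 (two rows are equal, so the rows are linearly dependent). Equivalent conditions (failing for this A): rank(A) < 2; Ax = 0 has non-trivial solutions; 0 is an eigenvalue; the columns are linearly dependent.

To check invertibility, compute det(A).
In this matrix, row 0 and the last row are identical, so one row is a scalar multiple of another and the rows are linearly dependent.
A matrix with linearly dependent rows has det = 0 and is not invertible.
Equivalent failed conditions:
- rank(A) < 2.
- Ax = 0 has non-trivial solutions.
- 0 is an eigenvalue.
- The columns are linearly dependent.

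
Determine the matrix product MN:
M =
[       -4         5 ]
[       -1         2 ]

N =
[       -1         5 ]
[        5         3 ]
MN =
[       29        -5 ]
[       11         1 ]

Matrix multiplication: (MN)[i][j] = sum over k of M[i][k] * N[k][j].
  (MN)[0][0] = (-4)*(-1) + (5)*(5) = 29
  (MN)[0][1] = (-4)*(5) + (5)*(3) = -5
  (MN)[1][0] = (-1)*(-1) + (2)*(5) = 11
  (MN)[1][1] = (-1)*(5) + (2)*(3) = 1
MN =
[       29        -5 ]
[       11         1 ]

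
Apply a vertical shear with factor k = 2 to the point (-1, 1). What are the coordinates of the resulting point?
(-1, -1)

Shear matrix for vertical shear with factor k = 2:
[[1, 0], [2, 1]]
Result: (-1, 1) → (-1, -1)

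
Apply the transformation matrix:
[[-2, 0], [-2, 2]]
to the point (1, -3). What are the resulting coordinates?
(-2, -8)

Matrix multiplication:
[[-2, 0], [-2, 2]] × [1, -3]ᵀ
= [-2×1 + 0×-3, -2×1 + 2×-3]ᵀ
= [-2.0000, -8.0000]ᵀ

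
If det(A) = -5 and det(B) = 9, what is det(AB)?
-45

Use the multiplicative property of determinants: det(AB) = det(A)*det(B).
det(AB) = (-5)*(9) = -45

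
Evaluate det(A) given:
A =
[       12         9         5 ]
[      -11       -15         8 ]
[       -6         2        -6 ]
det(A) = -698

Expand along row 0 (cofactor expansion): det(A) = a*(e*i - f*h) - b*(d*i - f*g) + c*(d*h - e*g), where the 3×3 is [[a, b, c], [d, e, f], [g, h, i]].
Minor M_00 = (-15)*(-6) - (8)*(2) = 90 - 16 = 74.
Minor M_01 = (-11)*(-6) - (8)*(-6) = 66 + 48 = 114.
Minor M_02 = (-11)*(2) - (-15)*(-6) = -22 - 90 = -112.
det(A) = (12)*(74) - (9)*(114) + (5)*(-112) = 888 - 1026 - 560 = -698.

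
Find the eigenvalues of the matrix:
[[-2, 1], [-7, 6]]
λ = -1 and λ = 5

Characteristic equation: det(A - λI) = 0
λ² - (trace)λ + (det) = 0
λ² - (4)λ + (-5) = 0
λ² - 4λ - 5 = 0
Solving: λ = -1, 5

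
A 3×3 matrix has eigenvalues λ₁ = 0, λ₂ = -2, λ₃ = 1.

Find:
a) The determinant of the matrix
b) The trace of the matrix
det = 0, trace = -1

Two standard eigenvalue identities:
- det(A) equals the product of the eigenvalues (counted with multiplicity).
- trace(A) equals the sum of the eigenvalues.
det(A) = (0)*(-2)*(1) = 0.
trace(A) = 0 - 2 + 1 = -1.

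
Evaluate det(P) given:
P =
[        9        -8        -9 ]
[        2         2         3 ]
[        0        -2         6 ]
det(P) = 294

Expand along row 0 (cofactor expansion): det(P) = a*(e*i - f*h) - b*(d*i - f*g) + c*(d*h - e*g), where the 3×3 is [[a, b, c], [d, e, f], [g, h, i]].
Minor M_00 = (2)*(6) - (3)*(-2) = 12 + 6 = 18.
Minor M_01 = (2)*(6) - (3)*(0) = 12 - 0 = 12.
Minor M_02 = (2)*(-2) - (2)*(0) = -4 - 0 = -4.
det(P) = (9)*(18) - (-8)*(12) + (-9)*(-4) = 162 + 96 + 36 = 294.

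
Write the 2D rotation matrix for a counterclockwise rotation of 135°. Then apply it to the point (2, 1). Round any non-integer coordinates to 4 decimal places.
R = [[-√2/2, -√2/2], [√2/2, -√2/2]]; R·(2, 1) = (-2.1213, 0.7071)

Rotation matrix formula: R(θ) = [[cos θ, -sin θ], [sin θ, cos θ]]
For θ = 135°:
cos(135°) = -√2/2
sin(135°) = √2/2
R = [[-√2/2, -√2/2], [√2/2, -√2/2]]
Apply to (2, 1): [-√2/2·2 + (-√2/2)·1, √2/2·2 + -√2/2·1] = (-2.1213, 0.7071)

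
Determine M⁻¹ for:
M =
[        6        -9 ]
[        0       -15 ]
det(M) = -90
M⁻¹ =
[      1/6     -1/10 ]
[        0     -1/15 ]

For a 2×2 matrix M = [[a, b], [c, d]] with det(M) ≠ 0, M⁻¹ = (1/det(M)) * [[d, -b], [-c, a]].
det(M) = (6)*(-15) - (-9)*(0) = -90 - 0 = -90.
M⁻¹ = (1/-90) * [[-15, 9], [0, 6]].
Dividing each entry by -90 and reducing:
M⁻¹ =
[      1/6     -1/10 ]
[        0     -1/15 ]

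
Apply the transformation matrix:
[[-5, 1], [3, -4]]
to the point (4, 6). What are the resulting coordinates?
(-14, -12)

Matrix multiplication:
[[-5, 1], [3, -4]] × [4, 6]ᵀ
= [-5×4 + 1×6, 3×4 + -4×6]ᵀ
= [-14.0000, -12.0000]ᵀ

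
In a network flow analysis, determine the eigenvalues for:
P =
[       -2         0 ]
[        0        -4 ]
λ = -4, -2

Solve det(P - λI) = 0. For a 2×2 matrix the characteristic equation is λ² - (trace)λ + det = 0.
trace(P) = a + d = -2 - 4 = -6.
det(P) = a*d - b*c = (-2)*(-4) - (0)*(0) = 8 - 0 = 8.
Characteristic equation: λ² - (-6)λ + (8) = 0.
Discriminant = (-6)² - 4*(8) = 36 - 32 = 4.
λ = (-6 ± √4) / 2 = (-6 ± 2) / 2 = -4, -2.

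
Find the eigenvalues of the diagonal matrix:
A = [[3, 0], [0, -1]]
λ₁ = 3, λ₂ = -1

The characteristic polynomial of A is det(A - λI) = (3 - λ)(-1 - λ) = 0.
The roots are λ = 3 and λ = -1, so the eigenvalues are the diagonal entries.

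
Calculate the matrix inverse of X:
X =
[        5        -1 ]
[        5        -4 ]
det(X) = -15
X⁻¹ =
[     4/15     -1/15 ]
[      1/3      -1/3 ]

For a 2×2 matrix X = [[a, b], [c, d]] with det(X) ≠ 0, X⁻¹ = (1/det(X)) * [[d, -b], [-c, a]].
det(X) = (5)*(-4) - (-1)*(5) = -20 + 5 = -15.
X⁻¹ = (1/-15) * [[-4, 1], [-5, 5]].
Dividing each entry by -15 and reducing:
X⁻¹ =
[     4/15     -1/15 ]
[      1/3      -1/3 ]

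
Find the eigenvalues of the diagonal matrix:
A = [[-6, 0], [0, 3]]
λ₁ = -6, λ₂ = 3

The characteristic polynomial of A is det(A - λI) = (-6 - λ)(3 - λ) = 0.
The roots are λ = -6 and λ = 3, so the eigenvalues are the diagonal entries.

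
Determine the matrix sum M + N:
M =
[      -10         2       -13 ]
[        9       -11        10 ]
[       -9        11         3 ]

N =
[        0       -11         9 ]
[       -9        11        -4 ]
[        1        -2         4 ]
M + N =
[      -10        -9        -4 ]
[        0         0         6 ]
[       -8         9         7 ]

Matrix addition is elementwise: (M+N)[i][j] = M[i][j] + N[i][j].
  (M+N)[0][0] = (-10) + (0) = -10
  (M+N)[0][1] = (2) + (-11) = -9
  (M+N)[0][2] = (-13) + (9) = -4
  (M+N)[1][0] = (9) + (-9) = 0
  (M+N)[1][1] = (-11) + (11) = 0
  (M+N)[1][2] = (10) + (-4) = 6
  (M+N)[2][0] = (-9) + (1) = -8
  (M+N)[2][1] = (11) + (-2) = 9
  (M+N)[2][2] = (3) + (4) = 7
M + N =
[      -10        -9        -4 ]
[        0         0         6 ]
[       -8         9         7 ]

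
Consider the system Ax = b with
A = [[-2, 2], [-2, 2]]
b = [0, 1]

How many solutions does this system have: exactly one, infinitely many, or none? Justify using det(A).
No solution

det(A) = (-2)*(2) - (2)*(-2) = 0, so A is singular.
The column space of A is span(column 1) = span([-2, -2]).
b = [0, 1] is not a scalar multiple of column 1, so b ∉ column space and the system is inconsistent — no solution.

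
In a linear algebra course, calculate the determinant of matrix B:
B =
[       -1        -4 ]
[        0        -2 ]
det(B) = 2

For a 2×2 matrix [[a, b], [c, d]], det = a*d - b*c.
det(B) = (-1)*(-2) - (-4)*(0) = 2 - 0 = 2.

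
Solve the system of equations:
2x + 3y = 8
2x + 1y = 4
x = 1, y = 2

Use elimination (row reduction):
Equation 1: 2x + 3y = 8.
Equation 2: 2x + 1y = 4.
Multiply Eq1 by 2 and Eq2 by 2: 4x + 6y = 16;  4x + 2y = 8.
Subtract: (-4)y = -8, so y = 2.
Back-substitute into Eq1: 2x + 3*(2) = 8, so x = 1.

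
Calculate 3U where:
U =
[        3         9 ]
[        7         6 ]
3U =
[        9        27 ]
[       21        18 ]

Scalar multiplication is elementwise: (3U)[i][j] = 3 * U[i][j].
  (3U)[0][0] = 3 * (3) = 9
  (3U)[0][1] = 3 * (9) = 27
  (3U)[1][0] = 3 * (7) = 21
  (3U)[1][1] = 3 * (6) = 18
3U =
[        9        27 ]
[       21        18 ]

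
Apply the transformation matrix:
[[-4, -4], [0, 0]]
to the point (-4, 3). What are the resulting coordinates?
(4, 0)

Matrix multiplication:
[[-4, -4], [0, 0]] × [-4, 3]ᵀ
= [-4×-4 + -4×3, 0×-4 + 0×3]ᵀ
= [4.0000, 0.0000]ᵀ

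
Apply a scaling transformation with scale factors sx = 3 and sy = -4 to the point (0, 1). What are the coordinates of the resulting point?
(0, -4)

Scaling matrix:
[[3, 0], [0, -4]]
Result: (0 × 3, 1 × -4) = (0, -4)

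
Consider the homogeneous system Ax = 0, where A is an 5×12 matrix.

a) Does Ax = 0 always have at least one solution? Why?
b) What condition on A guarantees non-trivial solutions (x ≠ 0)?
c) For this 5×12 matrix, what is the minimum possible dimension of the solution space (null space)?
a) Yes, x = 0 is always a solution. b) When A has linearly dependent columns (rank < n). c) Minimum nullity = 7.

a) x = 0 satisfies A·0 = 0, so the zero vector is always a solution.
b) Non-trivial solutions exist iff the columns of A are linearly dependent, equivalently rank(A) < n (the number of columns).
c) By rank-nullity, rank(A) + nullity(A) = n = 12. Since A has only 5 rows, rank(A) ≤ 5, so nullity(A) ≥ 12 - 5 = 7.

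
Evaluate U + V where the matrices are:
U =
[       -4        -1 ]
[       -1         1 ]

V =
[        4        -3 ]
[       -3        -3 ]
U + V =
[        0        -4 ]
[       -4        -2 ]

Matrix addition is elementwise: (U+V)[i][j] = U[i][j] + V[i][j].
  (U+V)[0][0] = (-4) + (4) = 0
  (U+V)[0][1] = (-1) + (-3) = -4
  (U+V)[1][0] = (-1) + (-3) = -4
  (U+V)[1][1] = (1) + (-3) = -2
U + V =
[        0        -4 ]
[       -4        -2 ]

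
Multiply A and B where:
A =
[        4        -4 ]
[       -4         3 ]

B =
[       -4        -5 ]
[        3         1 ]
AB =
[      -28       -24 ]
[       25        23 ]

Matrix multiplication: (AB)[i][j] = sum over k of A[i][k] * B[k][j].
  (AB)[0][0] = (4)*(-4) + (-4)*(3) = -28
  (AB)[0][1] = (4)*(-5) + (-4)*(1) = -24
  (AB)[1][0] = (-4)*(-4) + (3)*(3) = 25
  (AB)[1][1] = (-4)*(-5) + (3)*(1) = 23
AB =
[      -28       -24 ]
[       25        23 ]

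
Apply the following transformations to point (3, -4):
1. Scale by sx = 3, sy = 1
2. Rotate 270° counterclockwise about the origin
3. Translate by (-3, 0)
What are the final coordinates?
(-7, -9)

Step 1: Scale → (9, -4)
Step 2: Rotate 270° → (-4, -9)
Step 3: Translate → (-7, -9)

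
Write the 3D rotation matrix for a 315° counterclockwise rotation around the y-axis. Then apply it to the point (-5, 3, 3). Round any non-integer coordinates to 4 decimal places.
R = [[√2/2, 0, -√2/2], [0, 1, 0], [√2/2, 0, √2/2]]; R·(-5, 3, 3) = (-5.6569, 3.0000, -1.4142)

Rotation matrix for 315° around y-axis:
cos(315°) = √2/2, sin(315°) = -√2/2
R = [[√2/2, 0, -√2/2], [0, 1, 0], [√2/2, 0, √2/2]]
Apply to (-5, 3, 3): R·[-5, 3, 3]ᵀ = (-5.6569, 3.0000, -1.4142)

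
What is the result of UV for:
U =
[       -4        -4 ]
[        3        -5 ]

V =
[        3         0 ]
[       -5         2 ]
UV =
[        8        -8 ]
[       34       -10 ]

Matrix multiplication: (UV)[i][j] = sum over k of U[i][k] * V[k][j].
  (UV)[0][0] = (-4)*(3) + (-4)*(-5) = 8
  (UV)[0][1] = (-4)*(0) + (-4)*(2) = -8
  (UV)[1][0] = (3)*(3) + (-5)*(-5) = 34
  (UV)[1][1] = (3)*(0) + (-5)*(2) = -10
UV =
[        8        -8 ]
[       34       -10 ]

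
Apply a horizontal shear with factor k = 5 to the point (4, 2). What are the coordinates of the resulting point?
(14, 2)

Shear matrix for horizontal shear with factor k = 5:
[[1, 5], [0, 1]]
Result: (4, 2) → (14, 2)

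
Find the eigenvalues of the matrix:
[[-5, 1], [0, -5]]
λ = -5 and λ = -5

Characteristic equation: det(A - λI) = 0
λ² - (trace)λ + (det) = 0
λ² - (-10)λ + (25) = 0
λ² + 10λ + 25 = 0
Solving: λ = -5, -5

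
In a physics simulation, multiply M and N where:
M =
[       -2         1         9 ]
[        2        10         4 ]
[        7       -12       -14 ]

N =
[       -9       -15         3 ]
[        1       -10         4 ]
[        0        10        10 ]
MN =
[       19       110        88 ]
[       -8       -90        86 ]
[      -75      -125      -167 ]

Matrix multiplication: (MN)[i][j] = sum over k of M[i][k] * N[k][j].
  (MN)[0][0] = (-2)*(-9) + (1)*(1) + (9)*(0) = 19
  (MN)[0][1] = (-2)*(-15) + (1)*(-10) + (9)*(10) = 110
  (MN)[0][2] = (-2)*(3) + (1)*(4) + (9)*(10) = 88
  (MN)[1][0] = (2)*(-9) + (10)*(1) + (4)*(0) = -8
  (MN)[1][1] = (2)*(-15) + (10)*(-10) + (4)*(10) = -90
  (MN)[1][2] = (2)*(3) + (10)*(4) + (4)*(10) = 86
  (MN)[2][0] = (7)*(-9) + (-12)*(1) + (-14)*(0) = -75
  (MN)[2][1] = (7)*(-15) + (-12)*(-10) + (-14)*(10) = -125
  (MN)[2][2] = (7)*(3) + (-12)*(4) + (-14)*(10) = -167
MN =
[       19       110        88 ]
[       -8       -90        86 ]
[      -75      -125      -167 ]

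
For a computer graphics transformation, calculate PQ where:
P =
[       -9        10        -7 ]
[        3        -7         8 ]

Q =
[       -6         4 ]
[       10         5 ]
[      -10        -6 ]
PQ =
[      224        56 ]
[     -168       -71 ]

Matrix multiplication: (PQ)[i][j] = sum over k of P[i][k] * Q[k][j].
  (PQ)[0][0] = (-9)*(-6) + (10)*(10) + (-7)*(-10) = 224
  (PQ)[0][1] = (-9)*(4) + (10)*(5) + (-7)*(-6) = 56
  (PQ)[1][0] = (3)*(-6) + (-7)*(10) + (8)*(-10) = -168
  (PQ)[1][1] = (3)*(4) + (-7)*(5) + (8)*(-6) = -71
PQ =
[      224        56 ]
[     -168       -71 ]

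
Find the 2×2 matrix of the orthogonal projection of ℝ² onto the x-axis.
[[1, 0], [0, 0]]

The orthogonal projection onto the line spanned by a nonzero vector u = (a, b) has matrix P = (u uᵀ) / (uᵀ u) = (1/(a² + b²)) · [[a², ab], [ab, b²]].
Here u = (1, 0), so a² + b² = 1 + 0 = 1.
P = (1/1) · [[1, 0], [0, 0]] = [[1, 0], [0, 0]].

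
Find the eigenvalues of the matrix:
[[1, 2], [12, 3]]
λ = -3 and λ = 7

Characteristic equation: det(A - λI) = 0
λ² - (trace)λ + (det) = 0
λ² - (4)λ + (-21) = 0
λ² - 4λ - 21 = 0
Solving: λ = -3, 7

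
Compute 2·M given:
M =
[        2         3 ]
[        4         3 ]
2M =
[        4         6 ]
[        8         6 ]

Scalar multiplication is elementwise: (2M)[i][j] = 2 * M[i][j].
  (2M)[0][0] = 2 * (2) = 4
  (2M)[0][1] = 2 * (3) = 6
  (2M)[1][0] = 2 * (4) = 8
  (2M)[1][1] = 2 * (3) = 6
2M =
[        4         6 ]
[        8         6 ]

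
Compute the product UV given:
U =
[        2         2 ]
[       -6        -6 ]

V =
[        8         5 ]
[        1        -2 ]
UV =
[       18         6 ]
[      -54       -18 ]

Matrix multiplication: (UV)[i][j] = sum over k of U[i][k] * V[k][j].
  (UV)[0][0] = (2)*(8) + (2)*(1) = 18
  (UV)[0][1] = (2)*(5) + (2)*(-2) = 6
  (UV)[1][0] = (-6)*(8) + (-6)*(1) = -54
  (UV)[1][1] = (-6)*(5) + (-6)*(-2) = -18
UV =
[       18         6 ]
[      -54       -18 ]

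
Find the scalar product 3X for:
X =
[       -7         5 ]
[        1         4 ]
3X =
[      -21        15 ]
[        3        12 ]

Scalar multiplication is elementwise: (3X)[i][j] = 3 * X[i][j].
  (3X)[0][0] = 3 * (-7) = -21
  (3X)[0][1] = 3 * (5) = 15
  (3X)[1][0] = 3 * (1) = 3
  (3X)[1][1] = 3 * (4) = 12
3X =
[      -21        15 ]
[        3        12 ]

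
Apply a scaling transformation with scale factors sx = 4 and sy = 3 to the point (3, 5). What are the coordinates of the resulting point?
(12, 15)

Scaling matrix:
[[4, 0], [0, 3]]
Result: (3 × 4, 5 × 3) = (12, 15)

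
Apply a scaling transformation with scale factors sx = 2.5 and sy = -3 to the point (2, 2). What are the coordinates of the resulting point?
(5.0, -6)

Scaling matrix:
[[2.50, 0], [0, -3]]
Result: (2 × 2.5, 2 × -3) = (5.0, -6)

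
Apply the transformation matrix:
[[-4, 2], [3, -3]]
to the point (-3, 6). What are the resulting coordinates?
(24, -27)

Matrix multiplication:
[[-4, 2], [3, -3]] × [-3, 6]ᵀ
= [-4×-3 + 2×6, 3×-3 + -3×6]ᵀ
= [24.0000, -27.0000]ᵀ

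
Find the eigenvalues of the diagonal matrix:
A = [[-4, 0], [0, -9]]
λ₁ = -4, λ₂ = -9

The characteristic polynomial of A is det(A - λI) = (-4 - λ)(-9 - λ) = 0.
The roots are λ = -4 and λ = -9, so the eigenvalues are the diagonal entries.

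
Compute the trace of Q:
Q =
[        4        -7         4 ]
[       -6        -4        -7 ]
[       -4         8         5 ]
tr(Q) = 4 - 4 + 5 = 5

The trace of a square matrix is the sum of its diagonal entries.
Diagonal entries of Q: Q[0][0] = 4, Q[1][1] = -4, Q[2][2] = 5.
tr(Q) = 4 - 4 + 5 = 5.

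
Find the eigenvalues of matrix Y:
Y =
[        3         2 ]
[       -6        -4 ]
λ = -1, 0

Solve det(Y - λI) = 0. For a 2×2 matrix the characteristic equation is λ² - (trace)λ + det = 0.
trace(Y) = a + d = 3 - 4 = -1.
det(Y) = a*d - b*c = (3)*(-4) - (2)*(-6) = -12 + 12 = 0.
Characteristic equation: λ² - (-1)λ + (0) = 0.
Discriminant = (-1)² - 4*(0) = 1 - 0 = 1.
λ = (-1 ± √1) / 2 = (-1 ± 1) / 2 = -1, 0.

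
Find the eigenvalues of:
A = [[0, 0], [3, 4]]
λ = 0, 4

Solve det(A - λI) = 0. For a 2×2 matrix this is λ² - (trace)λ + det = 0.
trace(A) = 0 + 4 = 4.
det(A) = (0)*(4) - (0)*(3) = 0 - 0 = 0.
Characteristic equation: λ² - (4)λ + (0) = 0.
Discriminant: (4)² - 4*(0) = 16 - 0 = 16.
Roots: λ = (4 ± √16) / 2 = 0, 4.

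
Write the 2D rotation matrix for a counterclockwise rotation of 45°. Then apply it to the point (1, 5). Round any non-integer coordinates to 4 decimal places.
R = [[√2/2, -√2/2], [√2/2, √2/2]]; R·(1, 5) = (-2.8284, 4.2426)

Rotation matrix formula: R(θ) = [[cos θ, -sin θ], [sin θ, cos θ]]
For θ = 45°:
cos(45°) = √2/2
sin(45°) = √2/2
R = [[√2/2, -√2/2], [√2/2, √2/2]]
Apply to (1, 5): [√2/2·1 + (-√2/2)·5, √2/2·1 + √2/2·5] = (-2.8284, 4.2426)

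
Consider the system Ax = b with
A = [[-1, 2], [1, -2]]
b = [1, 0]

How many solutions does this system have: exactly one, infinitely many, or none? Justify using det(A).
No solution

det(A) = (-1)*(-2) - (2)*(1) = 0, so A is singular.
The column space of A is span(column 1) = span([-1, 1]).
b = [1, 0] is not a scalar multiple of column 1, so b ∉ column space and the system is inconsistent — no solution.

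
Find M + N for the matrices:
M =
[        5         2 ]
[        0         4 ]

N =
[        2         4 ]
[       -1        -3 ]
M + N =
[        7         6 ]
[       -1         1 ]

Matrix addition is elementwise: (M+N)[i][j] = M[i][j] + N[i][j].
  (M+N)[0][0] = (5) + (2) = 7
  (M+N)[0][1] = (2) + (4) = 6
  (M+N)[1][0] = (0) + (-1) = -1
  (M+N)[1][1] = (4) + (-3) = 1
M + N =
[        7         6 ]
[       -1         1 ]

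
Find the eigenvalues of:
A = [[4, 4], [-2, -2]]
λ = 0, 2

Solve det(A - λI) = 0. For a 2×2 matrix this is λ² - (trace)λ + det = 0.
trace(A) = 4 - 2 = 2.
det(A) = (4)*(-2) - (4)*(-2) = -8 + 8 = 0.
Characteristic equation: λ² - (2)λ + (0) = 0.
Discriminant: (2)² - 4*(0) = 4 - 0 = 4.
Roots: λ = (2 ± √4) / 2 = 0, 2.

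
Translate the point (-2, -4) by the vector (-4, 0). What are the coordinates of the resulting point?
(-6, -4)

Translation by (-4, 0):
x' = -2 + -4 = -6
y' = -4 + 0 = -4
Homogeneous matrix: [[1, 0, -4], [0, 1, 0], [0, 0, 1]]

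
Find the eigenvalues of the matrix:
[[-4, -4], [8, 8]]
λ = 0 and λ = 4

Characteristic equation: det(A - λI) = 0
λ² - (trace)λ + (det) = 0
λ² - (4)λ + (0) = 0
λ² - 4λ + 0 = 0
Solving: λ = 0, 4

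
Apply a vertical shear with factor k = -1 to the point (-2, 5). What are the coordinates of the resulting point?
(-2, 7)

Shear matrix for vertical shear with factor k = -1:
[[1, 0], [-1, 1]]
Result: (-2, 5) → (-2, 7)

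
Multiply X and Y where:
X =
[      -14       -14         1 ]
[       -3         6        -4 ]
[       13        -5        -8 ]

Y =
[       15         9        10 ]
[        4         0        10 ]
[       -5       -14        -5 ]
XY =
[     -271      -140      -285 ]
[       -1        29        50 ]
[      215       229       120 ]

Matrix multiplication: (XY)[i][j] = sum over k of X[i][k] * Y[k][j].
  (XY)[0][0] = (-14)*(15) + (-14)*(4) + (1)*(-5) = -271
  (XY)[0][1] = (-14)*(9) + (-14)*(0) + (1)*(-14) = -140
  (XY)[0][2] = (-14)*(10) + (-14)*(10) + (1)*(-5) = -285
  (XY)[1][0] = (-3)*(15) + (6)*(4) + (-4)*(-5) = -1
  (XY)[1][1] = (-3)*(9) + (6)*(0) + (-4)*(-14) = 29
  (XY)[1][2] = (-3)*(10) + (6)*(10) + (-4)*(-5) = 50
  (XY)[2][0] = (13)*(15) + (-5)*(4) + (-8)*(-5) = 215
  (XY)[2][1] = (13)*(9) + (-5)*(0) + (-8)*(-14) = 229
  (XY)[2][2] = (13)*(10) + (-5)*(10) + (-8)*(-5) = 120
XY =
[     -271      -140      -285 ]
[       -1        29        50 ]
[      215       229       120 ]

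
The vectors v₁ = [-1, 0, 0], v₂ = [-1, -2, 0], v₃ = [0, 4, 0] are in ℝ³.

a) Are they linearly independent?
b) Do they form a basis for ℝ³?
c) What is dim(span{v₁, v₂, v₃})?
Not independent, not a basis, dim(span) = 2

Check whether v₃ can be written as a linear combination of v₁ and v₂.
v₃ = (2)·v₁ + (-2)·v₂ = [0, 4, 0], so the three vectors are linearly dependent.
Thus they do not form a basis for ℝ³, and dim(span{v₁, v₂, v₃}) = 2 (spanned by v₁ and v₂).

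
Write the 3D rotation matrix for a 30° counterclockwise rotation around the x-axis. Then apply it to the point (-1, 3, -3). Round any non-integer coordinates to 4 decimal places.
R = [[1, 0, 0], [0, √3/2, -1/2], [0, 1/2, √3/2]]; R·(-1, 3, -3) = (-1.0000, 4.0981, -1.0981)

Rotation matrix for 30° around x-axis:
cos(30°) = √3/2, sin(30°) = 1/2
R = [[1, 0, 0], [0, √3/2, -1/2], [0, 1/2, √3/2]]
Apply to (-1, 3, -3): R·[-1, 3, -3]ᵀ = (-1.0000, 4.0981, -1.0981)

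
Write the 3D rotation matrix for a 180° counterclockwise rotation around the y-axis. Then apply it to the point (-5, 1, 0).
R = [[-1, 0, 0], [0, 1, 0], [0, 0, -1]]; R·(-5, 1, 0) = (5, 1, 0)

Rotation matrix for 180° around y-axis:
cos(180°) = -1, sin(180°) = 0
R = [[-1, 0, 0], [0, 1, 0], [0, 0, -1]]
Apply to (-5, 1, 0): R·[-5, 1, 0]ᵀ = (5, 1, 0)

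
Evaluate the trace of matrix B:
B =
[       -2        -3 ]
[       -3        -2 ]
tr(B) = -2 - 2 = -4

The trace of a square matrix is the sum of its diagonal entries.
Diagonal entries of B: B[0][0] = -2, B[1][1] = -2.
tr(B) = -2 - 2 = -4.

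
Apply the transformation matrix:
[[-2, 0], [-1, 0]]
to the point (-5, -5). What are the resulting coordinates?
(10, 5)

Matrix multiplication:
[[-2, 0], [-1, 0]] × [-5, -5]ᵀ
= [-2×-5 + 0×-5, -1×-5 + 0×-5]ᵀ
= [10.0000, 5.0000]ᵀ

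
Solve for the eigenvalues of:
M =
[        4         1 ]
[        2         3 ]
λ = 2, 5

Solve det(M - λI) = 0. For a 2×2 matrix the characteristic equation is λ² - (trace)λ + det = 0.
trace(M) = a + d = 4 + 3 = 7.
det(M) = a*d - b*c = (4)*(3) - (1)*(2) = 12 - 2 = 10.
Characteristic equation: λ² - (7)λ + (10) = 0.
Discriminant = (7)² - 4*(10) = 49 - 40 = 9.
λ = (7 ± √9) / 2 = (7 ± 3) / 2 = 2, 5.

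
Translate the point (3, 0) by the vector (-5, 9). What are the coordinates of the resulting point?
(-2, 9)

Translation by (-5, 9):
x' = 3 + -5 = -2
y' = 0 + 9 = 9
Homogeneous matrix: [[1, 0, -5], [0, 1, 9], [0, 0, 1]]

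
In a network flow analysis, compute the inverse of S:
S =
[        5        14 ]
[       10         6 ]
det(S) = -110
S⁻¹ =
[    -3/55      7/55 ]
[     1/11     -1/22 ]

For a 2×2 matrix S = [[a, b], [c, d]] with det(S) ≠ 0, S⁻¹ = (1/det(S)) * [[d, -b], [-c, a]].
det(S) = (5)*(6) - (14)*(10) = 30 - 140 = -110.
S⁻¹ = (1/-110) * [[6, -14], [-10, 5]].
Dividing each entry by -110 and reducing:
S⁻¹ =
[    -3/55      7/55 ]
[     1/11     -1/22 ]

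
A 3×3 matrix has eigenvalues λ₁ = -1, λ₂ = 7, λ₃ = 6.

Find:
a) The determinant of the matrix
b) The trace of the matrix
det = -42, trace = 12

Two standard eigenvalue identities:
- det(A) equals the product of the eigenvalues (counted with multiplicity).
- trace(A) equals the sum of the eigenvalues.
det(A) = (-1)*(7)*(6) = -42.
trace(A) = -1 + 7 + 6 = 12.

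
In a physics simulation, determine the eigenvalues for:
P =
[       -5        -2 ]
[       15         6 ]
λ = 0, 1

Solve det(P - λI) = 0. For a 2×2 matrix the characteristic equation is λ² - (trace)λ + det = 0.
trace(P) = a + d = -5 + 6 = 1.
det(P) = a*d - b*c = (-5)*(6) - (-2)*(15) = -30 + 30 = 0.
Characteristic equation: λ² - (1)λ + (0) = 0.
Discriminant = (1)² - 4*(0) = 1 - 0 = 1.
λ = (1 ± √1) / 2 = (1 ± 1) / 2 = 0, 1.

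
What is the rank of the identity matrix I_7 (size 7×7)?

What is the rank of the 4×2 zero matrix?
rank(I_7) = 7, rank(0) = 0

The identity I_7 has 7 columns that are the standard basis vectors e_1, …, e_7. These are linearly independent, so all 7 columns are pivots and rank(I_7) = 7.
The 4×2 zero matrix has every entry zero, so every row is the zero row and there are no pivots; rank(0) = 0.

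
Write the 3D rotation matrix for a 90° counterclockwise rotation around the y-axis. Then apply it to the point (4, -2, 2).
R = [[0, 0, 1], [0, 1, 0], [-1, 0, 0]]; R·(4, -2, 2) = (2, -2, -4)

Rotation matrix for 90° around y-axis:
cos(90°) = 0, sin(90°) = 1
R = [[0, 0, 1], [0, 1, 0], [-1, 0, 0]]
Apply to (4, -2, 2): R·[4, -2, 2]ᵀ = (2, -2, -4)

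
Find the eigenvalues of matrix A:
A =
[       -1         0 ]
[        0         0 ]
λ = -1, 0

Solve det(A - λI) = 0. For a 2×2 matrix the characteristic equation is λ² - (trace)λ + det = 0.
trace(A) = a + d = -1 + 0 = -1.
det(A) = a*d - b*c = (-1)*(0) - (0)*(0) = 0 - 0 = 0.
Characteristic equation: λ² - (-1)λ + (0) = 0.
Discriminant = (-1)² - 4*(0) = 1 - 0 = 1.
λ = (-1 ± √1) / 2 = (-1 ± 1) / 2 = -1, 0.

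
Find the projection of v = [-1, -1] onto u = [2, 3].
[-10/13, -15/13]

The projection of v onto u is proj_u(v) = ((v·u) / (u·u)) · u.
v·u = (-1)*(2) + (-1)*(3) = -5.
u·u = (2)*(2) + (3)*(3) = 13.
coefficient = -5 / 13 = -5/13.
proj_u(v) = -5/13 · [2, 3] = [-10/13, -15/13].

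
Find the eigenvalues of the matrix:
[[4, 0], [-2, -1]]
λ = -1 and λ = 4

Characteristic equation: det(A - λI) = 0
λ² - (trace)λ + (det) = 0
λ² - (3)λ + (-4) = 0
λ² - 3λ - 4 = 0
Solving: λ = -1, 4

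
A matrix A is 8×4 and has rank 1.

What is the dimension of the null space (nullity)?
3

The rank-nullity theorem for an m×n matrix states:
rank(A) + nullity(A) = n (the number of columns).
Here n = 4 and rank(A) = 1, so nullity(A) = 4 - 1 = 3.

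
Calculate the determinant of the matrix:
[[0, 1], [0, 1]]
0

For a 2×2 matrix [[a, b], [c, d]], det = ad - bc
det = (0)(1) - (1)(0) = 0 - 0 = 0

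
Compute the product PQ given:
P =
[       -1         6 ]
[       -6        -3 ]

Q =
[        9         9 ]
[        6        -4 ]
PQ =
[       27       -33 ]
[      -72       -42 ]

Matrix multiplication: (PQ)[i][j] = sum over k of P[i][k] * Q[k][j].
  (PQ)[0][0] = (-1)*(9) + (6)*(6) = 27
  (PQ)[0][1] = (-1)*(9) + (6)*(-4) = -33
  (PQ)[1][0] = (-6)*(9) + (-3)*(6) = -72
  (PQ)[1][1] = (-6)*(9) + (-3)*(-4) = -42
PQ =
[       27       -33 ]
[      -72       -42 ]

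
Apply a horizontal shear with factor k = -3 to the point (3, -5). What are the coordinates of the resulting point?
(18, -5)

Shear matrix for horizontal shear with factor k = -3:
[[1, -3], [0, 1]]
Result: (3, -5) → (18, -5)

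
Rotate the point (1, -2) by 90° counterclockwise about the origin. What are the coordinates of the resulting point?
(2, 1)

Rotation matrix R(θ) = [[cos θ, -sin θ], [sin θ, cos θ]]; for θ = 90°:
R = [[0, -1], [1, 0]]
Result: R × [1, -2]ᵀ = [0·1 + (-1)·-2, 1·1 + (0)·-2]ᵀ = (2, 1)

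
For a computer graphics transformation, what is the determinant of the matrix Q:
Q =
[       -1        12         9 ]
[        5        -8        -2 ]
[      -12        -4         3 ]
det(Q) = -904

Expand along row 0 (cofactor expansion): det(Q) = a*(e*i - f*h) - b*(d*i - f*g) + c*(d*h - e*g), where the 3×3 is [[a, b, c], [d, e, f], [g, h, i]].
Minor M_00 = (-8)*(3) - (-2)*(-4) = -24 - 8 = -32.
Minor M_01 = (5)*(3) - (-2)*(-12) = 15 - 24 = -9.
Minor M_02 = (5)*(-4) - (-8)*(-12) = -20 - 96 = -116.
det(Q) = (-1)*(-32) - (12)*(-9) + (9)*(-116) = 32 + 108 - 1044 = -904.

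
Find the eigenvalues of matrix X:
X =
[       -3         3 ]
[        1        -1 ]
λ = -4, 0

Solve det(X - λI) = 0. For a 2×2 matrix the characteristic equation is λ² - (trace)λ + det = 0.
trace(X) = a + d = -3 - 1 = -4.
det(X) = a*d - b*c = (-3)*(-1) - (3)*(1) = 3 - 3 = 0.
Characteristic equation: λ² - (-4)λ + (0) = 0.
Discriminant = (-4)² - 4*(0) = 16 - 0 = 16.
λ = (-4 ± √16) / 2 = (-4 ± 4) / 2 = -4, 0.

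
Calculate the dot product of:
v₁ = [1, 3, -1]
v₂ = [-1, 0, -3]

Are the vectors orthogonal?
2, No

The dot product is the sum of products of corresponding components.
v₁·v₂ = (1)*(-1) + (3)*(0) + (-1)*(-3) = -1 + 0 + 3 = 2.
Two vectors are orthogonal iff their dot product is 0; here the dot product is 2, so the vectors are not orthogonal.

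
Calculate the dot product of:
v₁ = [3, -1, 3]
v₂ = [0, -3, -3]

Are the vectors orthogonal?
-6, No

The dot product is the sum of products of corresponding components.
v₁·v₂ = (3)*(0) + (-1)*(-3) + (3)*(-3) = 0 + 3 - 9 = -6.
Two vectors are orthogonal iff their dot product is 0; here the dot product is -6, so the vectors are not orthogonal.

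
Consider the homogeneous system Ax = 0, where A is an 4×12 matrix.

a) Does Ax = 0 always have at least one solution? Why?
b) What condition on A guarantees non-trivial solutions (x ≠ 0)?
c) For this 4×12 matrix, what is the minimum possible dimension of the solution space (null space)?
a) Yes, x = 0 is always a solution. b) When A has linearly dependent columns (rank < n). c) Minimum nullity = 8.

a) x = 0 satisfies A·0 = 0, so the zero vector is always a solution.
b) Non-trivial solutions exist iff the columns of A are linearly dependent, equivalently rank(A) < n (the number of columns).
c) By rank-nullity, rank(A) + nullity(A) = n = 12. Since A has only 4 rows, rank(A) ≤ 4, so nullity(A) ≥ 12 - 4 = 8.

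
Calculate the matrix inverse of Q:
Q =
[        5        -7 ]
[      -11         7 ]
det(Q) = -42
Q⁻¹ =
[     -1/6      -1/6 ]
[   -11/42     -5/42 ]

For a 2×2 matrix Q = [[a, b], [c, d]] with det(Q) ≠ 0, Q⁻¹ = (1/det(Q)) * [[d, -b], [-c, a]].
det(Q) = (5)*(7) - (-7)*(-11) = 35 - 77 = -42.
Q⁻¹ = (1/-42) * [[7, 7], [11, 5]].
Dividing each entry by -42 and reducing:
Q⁻¹ =
[     -1/6      -1/6 ]
[   -11/42     -5/42 ]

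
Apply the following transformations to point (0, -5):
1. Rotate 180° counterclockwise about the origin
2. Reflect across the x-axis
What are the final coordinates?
(0, -5)

Step 1: Rotate 180° → (0, 5)
Step 2: Reflect across the x-axis → (0, -5)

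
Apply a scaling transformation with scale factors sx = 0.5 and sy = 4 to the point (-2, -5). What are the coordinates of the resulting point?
(-1.0, -20)

Scaling matrix:
[[0.50, 0], [0, 4]]
Result: (-2 × 0.5, -5 × 4) = (-1.0, -20)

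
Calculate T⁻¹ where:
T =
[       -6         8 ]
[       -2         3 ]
det(T) = -2
T⁻¹ =
[     -3/2         4 ]
[       -1         3 ]

For a 2×2 matrix T = [[a, b], [c, d]] with det(T) ≠ 0, T⁻¹ = (1/det(T)) * [[d, -b], [-c, a]].
det(T) = (-6)*(3) - (8)*(-2) = -18 + 16 = -2.
T⁻¹ = (1/-2) * [[3, -8], [2, -6]].
Dividing each entry by -2 and reducing:
T⁻¹ =
[     -3/2         4 ]
[       -1         3 ]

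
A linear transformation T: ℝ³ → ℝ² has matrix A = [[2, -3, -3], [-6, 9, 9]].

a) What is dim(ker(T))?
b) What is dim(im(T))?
dim(ker) = 2, dim(im) = 1

Observe that row 2 = -3 × row 1 (so the rows are linearly dependent).
Thus rank(A) = 1 (only one linearly independent row).
dim(im(T)) = rank(A) = 1.
By the rank-nullity theorem applied to T: ℝ³ → ℝ², rank(A) + nullity(A) = 3 (the domain dimension), so dim(ker(T)) = 3 - 1 = 2.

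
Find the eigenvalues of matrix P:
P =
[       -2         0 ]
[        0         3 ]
λ = -2, 3

Solve det(P - λI) = 0. For a 2×2 matrix the characteristic equation is λ² - (trace)λ + det = 0.
trace(P) = a + d = -2 + 3 = 1.
det(P) = a*d - b*c = (-2)*(3) - (0)*(0) = -6 - 0 = -6.
Characteristic equation: λ² - (1)λ + (-6) = 0.
Discriminant = (1)² - 4*(-6) = 1 + 24 = 25.
λ = (1 ± √25) / 2 = (1 ± 5) / 2 = -2, 3.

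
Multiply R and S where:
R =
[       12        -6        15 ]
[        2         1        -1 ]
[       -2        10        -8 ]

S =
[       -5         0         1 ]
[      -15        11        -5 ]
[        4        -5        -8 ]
RS =
[       90      -141       -78 ]
[      -29        16         5 ]
[     -172       150        12 ]

Matrix multiplication: (RS)[i][j] = sum over k of R[i][k] * S[k][j].
  (RS)[0][0] = (12)*(-5) + (-6)*(-15) + (15)*(4) = 90
  (RS)[0][1] = (12)*(0) + (-6)*(11) + (15)*(-5) = -141
  (RS)[0][2] = (12)*(1) + (-6)*(-5) + (15)*(-8) = -78
  (RS)[1][0] = (2)*(-5) + (1)*(-15) + (-1)*(4) = -29
  (RS)[1][1] = (2)*(0) + (1)*(11) + (-1)*(-5) = 16
  (RS)[1][2] = (2)*(1) + (1)*(-5) + (-1)*(-8) = 5
  (RS)[2][0] = (-2)*(-5) + (10)*(-15) + (-8)*(4) = -172
  (RS)[2][1] = (-2)*(0) + (10)*(11) + (-8)*(-5) = 150
  (RS)[2][2] = (-2)*(1) + (10)*(-5) + (-8)*(-8) = 12
RS =
[       90      -141       -78 ]
[      -29        16         5 ]
[     -172       150        12 ]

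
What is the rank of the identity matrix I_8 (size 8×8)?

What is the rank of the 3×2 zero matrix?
rank(I_8) = 8, rank(0) = 0

The identity I_8 has 8 columns that are the standard basis vectors e_1, …, e_8. These are linearly independent, so all 8 columns are pivots and rank(I_8) = 8.
The 3×2 zero matrix has every entry zero, so every row is the zero row and there are no pivots; rank(0) = 0.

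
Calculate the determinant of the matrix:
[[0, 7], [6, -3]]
-42

For a 2×2 matrix [[a, b], [c, d]], det = ad - bc
det = (0)(-3) - (7)(6) = 0 - 42 = -42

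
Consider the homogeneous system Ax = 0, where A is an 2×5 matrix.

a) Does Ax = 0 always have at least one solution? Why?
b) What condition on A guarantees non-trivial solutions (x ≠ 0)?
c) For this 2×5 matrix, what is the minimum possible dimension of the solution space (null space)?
a) Yes, x = 0 is always a solution. b) When A has linearly dependent columns (rank < n). c) Minimum nullity = 3.

a) x = 0 satisfies A·0 = 0, so the zero vector is always a solution.
b) Non-trivial solutions exist iff the columns of A are linearly dependent, equivalently rank(A) < n (the number of columns).
c) By rank-nullity, rank(A) + nullity(A) = n = 5. Since A has only 2 rows, rank(A) ≤ 2, so nullity(A) ≥ 5 - 2 = 3.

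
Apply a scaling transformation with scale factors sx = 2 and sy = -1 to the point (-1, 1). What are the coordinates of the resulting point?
(-2, -1)

Scaling matrix:
[[2, 0], [0, -1]]
Result: (-1 × 2, 1 × -1) = (-2, -1)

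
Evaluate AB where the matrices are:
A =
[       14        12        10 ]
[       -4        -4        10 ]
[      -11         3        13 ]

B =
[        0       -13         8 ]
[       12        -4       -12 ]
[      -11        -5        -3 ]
AB =
[       34      -280       -62 ]
[     -158        18       -14 ]
[     -107        66      -163 ]

Matrix multiplication: (AB)[i][j] = sum over k of A[i][k] * B[k][j].
  (AB)[0][0] = (14)*(0) + (12)*(12) + (10)*(-11) = 34
  (AB)[0][1] = (14)*(-13) + (12)*(-4) + (10)*(-5) = -280
  (AB)[0][2] = (14)*(8) + (12)*(-12) + (10)*(-3) = -62
  (AB)[1][0] = (-4)*(0) + (-4)*(12) + (10)*(-11) = -158
  (AB)[1][1] = (-4)*(-13) + (-4)*(-4) + (10)*(-5) = 18
  (AB)[1][2] = (-4)*(8) + (-4)*(-12) + (10)*(-3) = -14
  (AB)[2][0] = (-11)*(0) + (3)*(12) + (13)*(-11) = -107
  (AB)[2][1] = (-11)*(-13) + (3)*(-4) + (13)*(-5) = 66
  (AB)[2][2] = (-11)*(8) + (3)*(-12) + (13)*(-3) = -163
AB =
[       34      -280       -62 ]
[     -158        18       -14 ]
[     -107        66      -163 ]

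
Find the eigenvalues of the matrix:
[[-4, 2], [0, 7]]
λ = -4 and λ = 7

Characteristic equation: det(A - λI) = 0
λ² - (trace)λ + (det) = 0
λ² - (3)λ + (-28) = 0
λ² - 3λ - 28 = 0
Solving: λ = -4, 7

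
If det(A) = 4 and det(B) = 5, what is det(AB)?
20

Use the multiplicative property of determinants: det(AB) = det(A)*det(B).
det(AB) = (4)*(5) = 20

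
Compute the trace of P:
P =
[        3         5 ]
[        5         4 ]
tr(P) = 3 + 4 = 7

The trace of a square matrix is the sum of its diagonal entries.
Diagonal entries of P: P[0][0] = 3, P[1][1] = 4.
tr(P) = 3 + 4 = 7.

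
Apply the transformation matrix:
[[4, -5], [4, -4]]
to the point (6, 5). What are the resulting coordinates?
(-1, 4)

Matrix multiplication:
[[4, -5], [4, -4]] × [6, 5]ᵀ
= [4×6 + -5×5, 4×6 + -4×5]ᵀ
= [-1.0000, 4.0000]ᵀ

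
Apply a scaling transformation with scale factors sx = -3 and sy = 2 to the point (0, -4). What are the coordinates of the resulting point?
(0, -8)

Scaling matrix:
[[-3, 0], [0, 2]]
Result: (0 × -3, -4 × 2) = (0, -8)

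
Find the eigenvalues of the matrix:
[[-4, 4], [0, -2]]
λ = -4 and λ = -2

Characteristic equation: det(A - λI) = 0
λ² - (trace)λ + (det) = 0
λ² - (-6)λ + (8) = 0
λ² + 6λ + 8 = 0
Solving: λ = -4, -2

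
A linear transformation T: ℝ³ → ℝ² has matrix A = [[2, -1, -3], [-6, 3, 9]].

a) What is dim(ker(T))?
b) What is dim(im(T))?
dim(ker) = 2, dim(im) = 1

Observe that row 2 = -3 × row 1 (so the rows are linearly dependent).
Thus rank(A) = 1 (only one linearly independent row).
dim(im(T)) = rank(A) = 1.
By the rank-nullity theorem applied to T: ℝ³ → ℝ², rank(A) + nullity(A) = 3 (the domain dimension), so dim(ker(T)) = 3 - 1 = 2.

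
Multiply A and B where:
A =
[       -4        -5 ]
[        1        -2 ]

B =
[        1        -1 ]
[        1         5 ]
AB =
[       -9       -21 ]
[       -1       -11 ]

Matrix multiplication: (AB)[i][j] = sum over k of A[i][k] * B[k][j].
  (AB)[0][0] = (-4)*(1) + (-5)*(1) = -9
  (AB)[0][1] = (-4)*(-1) + (-5)*(5) = -21
  (AB)[1][0] = (1)*(1) + (-2)*(1) = -1
  (AB)[1][1] = (1)*(-1) + (-2)*(5) = -11
AB =
[       -9       -21 ]
[       -1       -11 ]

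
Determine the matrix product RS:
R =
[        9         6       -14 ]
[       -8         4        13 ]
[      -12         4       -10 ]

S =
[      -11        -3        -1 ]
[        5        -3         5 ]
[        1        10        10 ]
RS =
[      -83      -185      -119 ]
[      121       142       158 ]
[      142       -76       -68 ]

Matrix multiplication: (RS)[i][j] = sum over k of R[i][k] * S[k][j].
  (RS)[0][0] = (9)*(-11) + (6)*(5) + (-14)*(1) = -83
  (RS)[0][1] = (9)*(-3) + (6)*(-3) + (-14)*(10) = -185
  (RS)[0][2] = (9)*(-1) + (6)*(5) + (-14)*(10) = -119
  (RS)[1][0] = (-8)*(-11) + (4)*(5) + (13)*(1) = 121
  (RS)[1][1] = (-8)*(-3) + (4)*(-3) + (13)*(10) = 142
  (RS)[1][2] = (-8)*(-1) + (4)*(5) + (13)*(10) = 158
  (RS)[2][0] = (-12)*(-11) + (4)*(5) + (-10)*(1) = 142
  (RS)[2][1] = (-12)*(-3) + (4)*(-3) + (-10)*(10) = -76
  (RS)[2][2] = (-12)*(-1) + (4)*(5) + (-10)*(10) = -68
RS =
[      -83      -185      -119 ]
[      121       142       158 ]
[      142       -76       -68 ]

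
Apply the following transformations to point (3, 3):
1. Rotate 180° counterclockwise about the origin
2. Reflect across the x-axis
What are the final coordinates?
(-3, 3)

Step 1: Rotate 180° → (-3, -3)
Step 2: Reflect across the x-axis → (-3, 3)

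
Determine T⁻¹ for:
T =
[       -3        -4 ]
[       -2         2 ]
det(T) = -14
T⁻¹ =
[     -1/7      -2/7 ]
[     -1/7      3/14 ]

For a 2×2 matrix T = [[a, b], [c, d]] with det(T) ≠ 0, T⁻¹ = (1/det(T)) * [[d, -b], [-c, a]].
det(T) = (-3)*(2) - (-4)*(-2) = -6 - 8 = -14.
T⁻¹ = (1/-14) * [[2, 4], [2, -3]].
Dividing each entry by -14 and reducing:
T⁻¹ =
[     -1/7      -2/7 ]
[     -1/7      3/14 ]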